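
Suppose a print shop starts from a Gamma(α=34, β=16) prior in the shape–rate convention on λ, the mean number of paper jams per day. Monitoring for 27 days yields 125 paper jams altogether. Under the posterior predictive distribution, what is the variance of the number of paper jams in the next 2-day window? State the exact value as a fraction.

Total count 125 over total exposure 27 days.
Conjugate update: add total count to the shape and total exposure to the rate, giving Gamma(159, 43).
The posterior predictive for a window of length T is Negative Binomial with variance T·α'·(β'+T)/β'² = 2·159·45/1849 = 14310/1849.

14310/1849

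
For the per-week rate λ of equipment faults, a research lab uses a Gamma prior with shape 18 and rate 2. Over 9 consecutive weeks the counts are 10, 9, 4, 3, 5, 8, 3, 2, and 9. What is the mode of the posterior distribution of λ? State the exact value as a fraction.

70/11

Total count: 10 + 9 + 4 + 3 + 5 + 8 + 3 + 2 + 9 = 53.
Total exposure: 9 weeks.
The Gamma prior is conjugate for the Poisson rate, so λ | data ~ Gamma(18+53, 2+9) = Gamma(71, 11).
Posterior mode = (α'−1)/β' = 70/11.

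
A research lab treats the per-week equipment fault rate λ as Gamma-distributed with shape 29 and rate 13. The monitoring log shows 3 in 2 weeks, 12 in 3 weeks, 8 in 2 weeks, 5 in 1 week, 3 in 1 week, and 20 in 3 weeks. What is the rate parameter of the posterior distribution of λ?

Total count: 3 + 12 + 8 + 5 + 3 + 20 = 51.
Total exposure: 2 + 3 + 2 + 1 + 1 + 3 = 12 weeks.
Gamma(α, β) with Poisson data over total exposure Σt gives posterior Gamma(α+Σx, β+Σt) = Gamma(80, 25).

25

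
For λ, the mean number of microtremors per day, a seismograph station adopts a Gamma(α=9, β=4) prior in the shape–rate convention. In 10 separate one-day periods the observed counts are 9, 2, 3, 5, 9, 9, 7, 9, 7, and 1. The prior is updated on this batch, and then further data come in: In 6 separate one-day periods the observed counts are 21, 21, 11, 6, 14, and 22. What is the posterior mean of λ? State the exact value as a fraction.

Total count: 9 + 2 + 3 + 5 + 9 + 9 + 7 + 9 + 7 + 1 = 61.
Total exposure: 10 days.
After the first batch: Gamma(9 + 61, 4 + 10) = Gamma(70, 14).
Total count: 21 + 21 + 11 + 6 + 14 + 22 = 95.
Total exposure: 6 days.
After the second batch: Gamma(70 + 95, 14 + 6) = Gamma(165, 20).
Posterior mean = α'/β' = 165/20 = 33/4.

33/4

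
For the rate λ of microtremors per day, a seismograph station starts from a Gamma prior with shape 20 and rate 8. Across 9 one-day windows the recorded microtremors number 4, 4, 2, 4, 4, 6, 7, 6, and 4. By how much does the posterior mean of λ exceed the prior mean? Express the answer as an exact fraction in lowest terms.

Total count: 4 + 4 + 2 + 4 + 4 + 6 + 7 + 6 + 4 = 41.
Total exposure: 9 days.
Posterior: α' = 20 + 41 = 61, β' = 8 + 9 = 17.
Posterior mean = 61/17 = 61/17; prior mean = 20/8 = 5/2. Difference = 61/17 − 5/2 = 37/34.

37/34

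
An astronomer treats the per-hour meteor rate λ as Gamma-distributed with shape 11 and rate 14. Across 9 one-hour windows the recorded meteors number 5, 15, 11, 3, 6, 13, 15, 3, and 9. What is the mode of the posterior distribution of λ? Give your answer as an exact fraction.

90/23

Total count: 5 + 15 + 11 + 3 + 6 + 13 + 15 + 3 + 9 = 80.
Total exposure: 9 hours.
Conjugate update: add total count to the shape and total exposure to the rate, giving Gamma(91, 23).
Posterior mode = (α'−1)/β' = 90/23.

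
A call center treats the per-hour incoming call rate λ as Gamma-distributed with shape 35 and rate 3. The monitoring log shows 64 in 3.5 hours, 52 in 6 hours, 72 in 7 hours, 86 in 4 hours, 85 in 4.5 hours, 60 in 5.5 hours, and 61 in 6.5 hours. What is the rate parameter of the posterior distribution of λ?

Total count: 64 + 52 + 72 + 86 + 85 + 60 + 61 = 480.
Total exposure: 3.5 + 6 + 7 + 4 + 4.5 + 5.5 + 6.5 = 37 hours.
The Gamma prior is conjugate for the Poisson rate, so λ | data ~ Gamma(35+480, 3+37) = Gamma(515, 40).

40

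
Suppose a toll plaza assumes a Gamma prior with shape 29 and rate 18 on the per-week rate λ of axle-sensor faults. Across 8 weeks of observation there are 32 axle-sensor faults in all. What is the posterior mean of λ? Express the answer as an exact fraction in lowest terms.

Total count 32 over total exposure 8 weeks.
Posterior: α' = 29 + 32 = 61, β' = 18 + 8 = 26.
Posterior mean = α'/β' = 61/26.

61/26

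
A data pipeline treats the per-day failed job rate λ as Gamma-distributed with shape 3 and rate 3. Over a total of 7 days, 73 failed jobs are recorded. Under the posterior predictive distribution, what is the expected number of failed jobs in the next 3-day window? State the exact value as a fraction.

114/5

Total count 73 over total exposure 7 days.
By Gamma–Poisson conjugacy, the posterior is Gamma(α + Σx, β + Σt) = Gamma(3 + 73, 3 + 7) = Gamma(76, 10).
Predictive mean over a 3-day window = T·E[λ|data] = 3·76/10 = 114/5.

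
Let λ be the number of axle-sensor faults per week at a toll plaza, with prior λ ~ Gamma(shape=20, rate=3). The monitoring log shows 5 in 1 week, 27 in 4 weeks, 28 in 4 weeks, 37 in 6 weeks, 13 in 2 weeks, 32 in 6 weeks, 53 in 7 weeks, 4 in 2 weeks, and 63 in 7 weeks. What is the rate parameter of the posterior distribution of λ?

42

Total count: 5 + 27 + 28 + 37 + 13 + 32 + 53 + 4 + 63 = 262.
Total exposure: 1 + 4 + 4 + 6 + 2 + 6 + 7 + 2 + 7 = 39 weeks.
Posterior: α' = 20 + 262 = 282, β' = 3 + 39 = 42.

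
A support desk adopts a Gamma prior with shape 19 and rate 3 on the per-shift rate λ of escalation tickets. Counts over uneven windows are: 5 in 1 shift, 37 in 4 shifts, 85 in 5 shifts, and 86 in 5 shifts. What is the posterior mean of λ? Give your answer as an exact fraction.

116/9

Total count: 5 + 37 + 85 + 86 = 213.
Total exposure: 1 + 4 + 5 + 5 = 15 shifts.
By Gamma–Poisson conjugacy, the posterior is Gamma(α + Σx, β + Σt) = Gamma(19 + 213, 3 + 15) = Gamma(232, 18).
Posterior mean = α'/β' = 232/18 = 116/9.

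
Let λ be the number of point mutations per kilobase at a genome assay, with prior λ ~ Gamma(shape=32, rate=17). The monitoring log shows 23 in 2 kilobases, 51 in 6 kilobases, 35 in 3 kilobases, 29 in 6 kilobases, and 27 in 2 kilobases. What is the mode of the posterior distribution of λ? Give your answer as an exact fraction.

49/9

Total count: 23 + 51 + 35 + 29 + 27 = 165.
Total exposure: 2 + 6 + 3 + 6 + 2 = 19 kilobases.
Posterior: α' = 32 + 165 = 197, β' = 17 + 19 = 36.
Posterior mode = (α'−1)/β' = 196/36 = 49/9.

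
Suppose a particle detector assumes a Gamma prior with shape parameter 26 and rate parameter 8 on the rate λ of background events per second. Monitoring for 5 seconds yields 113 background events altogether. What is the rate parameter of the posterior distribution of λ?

13

Total count 113 over total exposure 5 seconds.
Conjugate update: add total count to the shape and total exposure to the rate, giving Gamma(139, 13).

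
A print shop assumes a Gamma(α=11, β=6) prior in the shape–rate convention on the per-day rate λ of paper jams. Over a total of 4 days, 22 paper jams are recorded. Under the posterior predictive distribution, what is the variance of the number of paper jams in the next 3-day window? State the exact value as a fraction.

1287/100

Total count 22 over total exposure 4 days.
The Gamma prior is conjugate for the Poisson rate, so λ | data ~ Gamma(11+22, 6+4) = Gamma(33, 10).
The posterior predictive for a window of length T is Negative Binomial with variance T·α'·(β'+T)/β'² = 3·33·13/100 = 1287/100.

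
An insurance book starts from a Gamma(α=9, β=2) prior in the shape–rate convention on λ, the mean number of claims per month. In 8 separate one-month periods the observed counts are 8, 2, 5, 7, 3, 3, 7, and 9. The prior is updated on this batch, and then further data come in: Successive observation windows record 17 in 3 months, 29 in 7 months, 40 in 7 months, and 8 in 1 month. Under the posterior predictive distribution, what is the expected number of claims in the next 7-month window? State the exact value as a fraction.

Total count: 8 + 2 + 5 + 7 + 3 + 3 + 7 + 9 = 44.
Total exposure: 8 months.
After the first batch: Gamma(9 + 44, 2 + 8) = Gamma(53, 10).
Total count: 17 + 29 + 40 + 8 = 94.
Total exposure: 3 + 7 + 7 + 1 = 18 months.
After the second batch: Gamma(53 + 94, 10 + 18) = Gamma(147, 28).
Predictive mean over a 7-month window = T·E[λ|data] = 7·147/28 = 147/4.

147/4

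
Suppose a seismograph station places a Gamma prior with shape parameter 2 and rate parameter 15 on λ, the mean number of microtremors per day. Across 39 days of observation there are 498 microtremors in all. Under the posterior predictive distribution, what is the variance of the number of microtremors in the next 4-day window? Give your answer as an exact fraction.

29000/729

Total count 498 over total exposure 39 days.
By Gamma–Poisson conjugacy, the posterior is Gamma(α + Σx, β + Σt) = Gamma(2 + 498, 15 + 39) = Gamma(500, 54).
The posterior predictive for a window of length T is Negative Binomial with variance T·α'·(β'+T)/β'² = 4·500·58/2916 = 29000/729.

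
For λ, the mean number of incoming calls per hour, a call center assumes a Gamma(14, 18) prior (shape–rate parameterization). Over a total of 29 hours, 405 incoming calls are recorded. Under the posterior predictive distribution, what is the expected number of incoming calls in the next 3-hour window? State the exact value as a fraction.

1257/47

Total count 405 over total exposure 29 hours.
The Gamma prior is conjugate for the Poisson rate, so λ | data ~ Gamma(14+405, 18+29) = Gamma(419, 47).
Predictive mean over a 3-hour window = T·E[λ|data] = 3·419/47 = 1257/47.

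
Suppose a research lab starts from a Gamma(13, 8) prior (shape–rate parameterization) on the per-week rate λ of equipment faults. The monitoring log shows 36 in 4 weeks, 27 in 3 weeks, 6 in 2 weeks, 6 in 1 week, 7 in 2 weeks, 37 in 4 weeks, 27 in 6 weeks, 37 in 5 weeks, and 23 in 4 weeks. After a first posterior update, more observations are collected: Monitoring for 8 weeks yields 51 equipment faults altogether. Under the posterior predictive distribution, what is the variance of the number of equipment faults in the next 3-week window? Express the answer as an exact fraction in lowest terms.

Total count: 36 + 27 + 6 + 6 + 7 + 37 + 27 + 37 + 23 = 206.
Total exposure: 4 + 3 + 2 + 1 + 2 + 4 + 6 + 5 + 4 = 31 weeks.
After the first batch: Gamma(13 + 206, 8 + 31) = Gamma(219, 39).
Total count 51 over total exposure 8 weeks.
After the second batch: Gamma(219 + 51, 39 + 8) = Gamma(270, 47).
The posterior predictive for a window of length T is Negative Binomial with variance T·α'·(β'+T)/β'² = 3·270·50/2209 = 40500/2209.

40500/2209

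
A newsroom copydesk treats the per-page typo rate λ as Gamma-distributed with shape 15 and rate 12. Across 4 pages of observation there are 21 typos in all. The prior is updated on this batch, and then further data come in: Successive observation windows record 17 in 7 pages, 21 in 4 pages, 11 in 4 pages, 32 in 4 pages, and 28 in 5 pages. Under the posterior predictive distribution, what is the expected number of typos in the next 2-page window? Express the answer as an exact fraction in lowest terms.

Total count 21 over total exposure 4 pages.
After the first batch: Gamma(15 + 21, 12 + 4) = Gamma(36, 16).
Total count: 17 + 21 + 11 + 32 + 28 = 109.
Total exposure: 7 + 4 + 4 + 4 + 5 = 24 pages.
After the second batch: Gamma(36 + 109, 16 + 24) = Gamma(145, 40).
Predictive mean over a 2-page window = T·E[λ|data] = 2·145/40 = 29/4.

29/4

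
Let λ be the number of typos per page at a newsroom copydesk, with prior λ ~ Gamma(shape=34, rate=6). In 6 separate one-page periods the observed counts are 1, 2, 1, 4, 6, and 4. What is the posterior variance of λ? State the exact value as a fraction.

13/36

Total count: 1 + 2 + 1 + 4 + 6 + 4 = 18.
Total exposure: 6 pages.
Posterior: α' = 34 + 18 = 52, β' = 6 + 6 = 12.
Posterior variance = α'/β'² = 52/144 = 13/36.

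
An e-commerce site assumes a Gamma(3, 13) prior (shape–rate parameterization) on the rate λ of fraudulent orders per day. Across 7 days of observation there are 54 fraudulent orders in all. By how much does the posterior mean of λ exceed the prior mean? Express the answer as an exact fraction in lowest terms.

Total count 54 over total exposure 7 days.
Posterior: α' = 3 + 54 = 57, β' = 13 + 7 = 20.
Posterior mean = 57/20 = 57/20; prior mean = 3/13 = 3/13. Difference = 57/20 − 3/13 = 681/260.

681/260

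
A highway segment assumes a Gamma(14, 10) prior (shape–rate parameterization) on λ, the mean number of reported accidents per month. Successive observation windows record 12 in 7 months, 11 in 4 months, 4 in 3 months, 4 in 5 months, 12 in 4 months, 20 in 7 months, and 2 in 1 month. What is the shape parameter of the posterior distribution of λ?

79

Total count: 12 + 11 + 4 + 4 + 12 + 20 + 2 = 65.
Total exposure: 7 + 4 + 3 + 5 + 4 + 7 + 1 = 31 months.
Posterior: α' = 14 + 65 = 79, β' = 10 + 31 = 41.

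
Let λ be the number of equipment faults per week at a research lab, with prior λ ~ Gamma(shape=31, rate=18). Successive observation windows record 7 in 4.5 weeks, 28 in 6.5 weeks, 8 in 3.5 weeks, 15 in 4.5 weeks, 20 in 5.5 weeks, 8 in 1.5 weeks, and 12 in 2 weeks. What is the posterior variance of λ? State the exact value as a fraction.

Total count: 7 + 28 + 8 + 15 + 20 + 8 + 12 = 98.
Total exposure: 4.5 + 6.5 + 3.5 + 4.5 + 5.5 + 1.5 + 2 = 28 weeks.
The Gamma prior is conjugate for the Poisson rate, so λ | data ~ Gamma(31+98, 18+28) = Gamma(129, 46).
Posterior variance = α'/β'² = 129/2116.

129/2116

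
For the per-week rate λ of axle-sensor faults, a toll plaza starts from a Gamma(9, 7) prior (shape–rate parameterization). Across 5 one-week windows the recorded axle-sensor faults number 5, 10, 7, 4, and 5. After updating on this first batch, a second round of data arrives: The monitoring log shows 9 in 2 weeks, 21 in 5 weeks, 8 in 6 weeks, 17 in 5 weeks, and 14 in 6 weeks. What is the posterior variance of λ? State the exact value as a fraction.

Total count: 5 + 10 + 7 + 4 + 5 = 31.
Total exposure: 5 weeks.
After the first batch: Gamma(9 + 31, 7 + 5) = Gamma(40, 12).
Total count: 9 + 21 + 8 + 17 + 14 = 69.
Total exposure: 2 + 5 + 6 + 5 + 6 = 24 weeks.
After the second batch: Gamma(40 + 69, 12 + 24) = Gamma(109, 36).
Posterior variance = α'/β'² = 109/1296.

109/1296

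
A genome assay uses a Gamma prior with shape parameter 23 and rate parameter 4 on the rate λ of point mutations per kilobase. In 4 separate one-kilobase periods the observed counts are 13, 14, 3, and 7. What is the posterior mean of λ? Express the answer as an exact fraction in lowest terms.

Total count: 13 + 14 + 3 + 7 = 37.
Total exposure: 4 kilobases.
The Gamma prior is conjugate for the Poisson rate, so λ | data ~ Gamma(23+37, 4+4) = Gamma(60, 8).
Posterior mean = α'/β' = 60/8 = 15/2.

15/2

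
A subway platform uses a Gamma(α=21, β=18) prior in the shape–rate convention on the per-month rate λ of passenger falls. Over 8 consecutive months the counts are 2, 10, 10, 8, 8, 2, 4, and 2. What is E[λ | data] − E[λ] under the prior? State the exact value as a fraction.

55/39

Total count: 2 + 10 + 10 + 8 + 8 + 2 + 4 + 2 = 46.
Total exposure: 8 months.
The Gamma prior is conjugate for the Poisson rate, so λ | data ~ Gamma(21+46, 18+8) = Gamma(67, 26).
Posterior mean = 67/26 = 67/26; prior mean = 21/18 = 7/6. Difference = 67/26 − 7/6 = 55/39.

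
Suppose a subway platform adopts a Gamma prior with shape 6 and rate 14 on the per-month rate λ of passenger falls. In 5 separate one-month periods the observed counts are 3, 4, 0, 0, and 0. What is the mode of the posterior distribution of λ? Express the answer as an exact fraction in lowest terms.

12/19

Total count: 3 + 4 + 0 + 0 + 0 = 7.
Total exposure: 5 months.
The Gamma prior is conjugate for the Poisson rate, so λ | data ~ Gamma(6+7, 14+5) = Gamma(13, 19).
Posterior mode = (α'−1)/β' = 12/19.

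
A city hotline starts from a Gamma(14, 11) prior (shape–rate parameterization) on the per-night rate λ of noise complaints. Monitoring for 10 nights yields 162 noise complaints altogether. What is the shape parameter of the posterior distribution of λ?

Total count 162 over total exposure 10 nights.
Posterior: α' = 14 + 162 = 176, β' = 11 + 10 = 21.

176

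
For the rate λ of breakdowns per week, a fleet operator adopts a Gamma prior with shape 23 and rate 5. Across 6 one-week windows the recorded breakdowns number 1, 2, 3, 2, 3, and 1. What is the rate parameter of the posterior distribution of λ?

11

Total count: 1 + 2 + 3 + 2 + 3 + 1 = 12.
Total exposure: 6 weeks.
Posterior: α' = 23 + 12 = 35, β' = 5 + 6 = 11.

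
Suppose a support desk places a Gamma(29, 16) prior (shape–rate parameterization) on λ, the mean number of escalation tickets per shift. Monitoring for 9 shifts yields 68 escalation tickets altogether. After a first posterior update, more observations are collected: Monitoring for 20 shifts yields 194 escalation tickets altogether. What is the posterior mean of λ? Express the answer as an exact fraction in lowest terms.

Total count 68 over total exposure 9 shifts.
After the first batch: Gamma(29 + 68, 16 + 9) = Gamma(97, 25).
Total count 194 over total exposure 20 shifts.
After the second batch: Gamma(97 + 194, 25 + 20) = Gamma(291, 45).
Posterior mean = α'/β' = 291/45 = 97/15.

97/15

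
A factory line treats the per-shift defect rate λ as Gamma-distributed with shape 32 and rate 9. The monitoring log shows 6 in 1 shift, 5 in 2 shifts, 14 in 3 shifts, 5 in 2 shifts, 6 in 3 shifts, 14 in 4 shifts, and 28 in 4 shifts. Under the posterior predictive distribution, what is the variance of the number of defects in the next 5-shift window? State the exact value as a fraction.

9075/392

Total count: 6 + 5 + 14 + 5 + 6 + 14 + 28 = 78.
Total exposure: 1 + 2 + 3 + 2 + 3 + 4 + 4 = 19 shifts.
By Gamma–Poisson conjugacy, the posterior is Gamma(α + Σx, β + Σt) = Gamma(32 + 78, 9 + 19) = Gamma(110, 28).
The posterior predictive for a window of length T is Negative Binomial with variance T·α'·(β'+T)/β'² = 5·110·33/784 = 9075/392.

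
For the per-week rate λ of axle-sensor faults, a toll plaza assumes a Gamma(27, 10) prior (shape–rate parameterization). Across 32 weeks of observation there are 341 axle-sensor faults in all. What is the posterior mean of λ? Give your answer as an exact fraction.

184/21

Total count 341 over total exposure 32 weeks.
Conjugate update: add total count to the shape and total exposure to the rate, giving Gamma(368, 42).
Posterior mean = α'/β' = 368/42 = 184/21.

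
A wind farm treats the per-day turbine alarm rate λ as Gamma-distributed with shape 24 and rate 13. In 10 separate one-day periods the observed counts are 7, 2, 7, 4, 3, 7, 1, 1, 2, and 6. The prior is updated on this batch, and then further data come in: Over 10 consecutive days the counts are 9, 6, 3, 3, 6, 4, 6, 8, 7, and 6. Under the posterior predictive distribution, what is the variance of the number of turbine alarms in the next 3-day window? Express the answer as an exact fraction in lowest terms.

1464/121

Total count: 7 + 2 + 7 + 4 + 3 + 7 + 1 + 1 + 2 + 6 = 40.
Total exposure: 10 days.
After the first batch: Gamma(24 + 40, 13 + 10) = Gamma(64, 23).
Total count: 9 + 6 + 3 + 3 + 6 + 4 + 6 + 8 + 7 + 6 = 58.
Total exposure: 10 days.
After the second batch: Gamma(64 + 58, 23 + 10) = Gamma(122, 33).
The posterior predictive for a window of length T is Negative Binomial with variance T·α'·(β'+T)/β'² = 3·122·36/1089 = 1464/121.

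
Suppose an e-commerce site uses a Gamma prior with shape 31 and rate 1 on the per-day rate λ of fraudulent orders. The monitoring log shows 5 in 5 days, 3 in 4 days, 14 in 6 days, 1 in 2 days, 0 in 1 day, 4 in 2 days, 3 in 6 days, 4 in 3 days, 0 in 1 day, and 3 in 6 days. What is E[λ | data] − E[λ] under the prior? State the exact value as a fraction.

-1079/37

Total count: 5 + 3 + 14 + 1 + 0 + 4 + 3 + 4 + 0 + 3 = 37.
Total exposure: 5 + 4 + 6 + 2 + 1 + 2 + 6 + 3 + 1 + 6 = 36 days.
Gamma(α, β) with Poisson data over total exposure Σt gives posterior Gamma(α+Σx, β+Σt) = Gamma(68, 37).
Posterior mean = 68/37 = 68/37; prior mean = 31/1 = 31. Difference = 68/37 − 31 = -1079/37.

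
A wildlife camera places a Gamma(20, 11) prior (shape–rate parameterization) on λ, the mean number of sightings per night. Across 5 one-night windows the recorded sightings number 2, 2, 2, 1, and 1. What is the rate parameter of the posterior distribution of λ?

Total count: 2 + 2 + 2 + 1 + 1 = 8.
Total exposure: 5 nights.
Conjugate update: add total count to the shape and total exposure to the rate, giving Gamma(28, 16).

16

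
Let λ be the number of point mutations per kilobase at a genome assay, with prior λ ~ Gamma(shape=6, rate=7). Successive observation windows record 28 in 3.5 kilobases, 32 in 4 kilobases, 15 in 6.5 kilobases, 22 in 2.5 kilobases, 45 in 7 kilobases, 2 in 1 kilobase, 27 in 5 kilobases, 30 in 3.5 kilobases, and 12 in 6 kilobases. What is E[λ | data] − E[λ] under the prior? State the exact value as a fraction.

1257/322

Total count: 28 + 32 + 15 + 22 + 45 + 2 + 27 + 30 + 12 = 213.
Total exposure: 3.5 + 4 + 6.5 + 2.5 + 7 + 1 + 5 + 3.5 + 6 = 39 kilobases.
Posterior: α' = 6 + 213 = 219, β' = 7 + 39 = 46.
Posterior mean = 219/46 = 219/46; prior mean = 6/7 = 6/7. Difference = 219/46 − 6/7 = 1257/322.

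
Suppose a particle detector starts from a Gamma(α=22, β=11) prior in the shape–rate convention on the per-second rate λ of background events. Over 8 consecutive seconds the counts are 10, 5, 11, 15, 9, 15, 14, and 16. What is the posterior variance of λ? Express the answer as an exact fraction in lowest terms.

117/361

Total count: 10 + 5 + 11 + 15 + 9 + 15 + 14 + 16 = 95.
Total exposure: 8 seconds.
The Gamma prior is conjugate for the Poisson rate, so λ | data ~ Gamma(22+95, 11+8) = Gamma(117, 19).
Posterior variance = α'/β'² = 117/361.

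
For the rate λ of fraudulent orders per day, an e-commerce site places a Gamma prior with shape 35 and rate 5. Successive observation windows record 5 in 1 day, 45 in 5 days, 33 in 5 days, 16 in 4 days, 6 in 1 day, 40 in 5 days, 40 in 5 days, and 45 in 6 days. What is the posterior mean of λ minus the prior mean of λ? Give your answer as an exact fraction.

Total count: 5 + 45 + 33 + 16 + 6 + 40 + 40 + 45 = 230.
Total exposure: 1 + 5 + 5 + 4 + 1 + 5 + 5 + 6 = 32 days.
The Gamma prior is conjugate for the Poisson rate, so λ | data ~ Gamma(35+230, 5+32) = Gamma(265, 37).
Posterior mean = 265/37 = 265/37; prior mean = 35/5 = 7. Difference = 265/37 − 7 = 6/37.

6/37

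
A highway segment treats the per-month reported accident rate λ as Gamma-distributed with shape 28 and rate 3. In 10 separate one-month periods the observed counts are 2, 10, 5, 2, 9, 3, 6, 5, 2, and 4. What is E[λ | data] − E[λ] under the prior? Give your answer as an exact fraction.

Total count: 2 + 10 + 5 + 2 + 9 + 3 + 6 + 5 + 2 + 4 = 48.
Total exposure: 10 months.
Posterior: α' = 28 + 48 = 76, β' = 3 + 10 = 13.
Posterior mean = 76/13 = 76/13; prior mean = 28/3 = 28/3. Difference = 76/13 − 28/3 = -136/39.

-136/39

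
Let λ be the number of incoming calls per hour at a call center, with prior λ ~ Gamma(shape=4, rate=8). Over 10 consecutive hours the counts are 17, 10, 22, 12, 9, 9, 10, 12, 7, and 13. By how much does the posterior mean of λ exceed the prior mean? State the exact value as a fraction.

Total count: 17 + 10 + 22 + 12 + 9 + 9 + 10 + 12 + 7 + 13 = 121.
Total exposure: 10 hours.
Gamma(α, β) with Poisson data over total exposure Σt gives posterior Gamma(α+Σx, β+Σt) = Gamma(125, 18).
Posterior mean = 125/18 = 125/18; prior mean = 4/8 = 1/2. Difference = 125/18 − 1/2 = 58/9.

58/9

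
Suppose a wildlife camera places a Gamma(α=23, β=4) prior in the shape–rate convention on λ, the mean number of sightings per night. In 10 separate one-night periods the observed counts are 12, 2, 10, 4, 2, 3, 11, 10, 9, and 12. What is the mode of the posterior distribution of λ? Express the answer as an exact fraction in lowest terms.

Total count: 12 + 2 + 10 + 4 + 2 + 3 + 11 + 10 + 9 + 12 = 75.
Total exposure: 10 nights.
The Gamma prior is conjugate for the Poisson rate, so λ | data ~ Gamma(23+75, 4+10) = Gamma(98, 14).
Posterior mode = (α'−1)/β' = 97/14.

97/14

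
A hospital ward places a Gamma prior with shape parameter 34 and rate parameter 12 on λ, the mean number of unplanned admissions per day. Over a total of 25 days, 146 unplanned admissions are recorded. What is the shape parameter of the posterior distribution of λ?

180

Total count 146 over total exposure 25 days.
Conjugate update: add total count to the shape and total exposure to the rate, giving Gamma(180, 37).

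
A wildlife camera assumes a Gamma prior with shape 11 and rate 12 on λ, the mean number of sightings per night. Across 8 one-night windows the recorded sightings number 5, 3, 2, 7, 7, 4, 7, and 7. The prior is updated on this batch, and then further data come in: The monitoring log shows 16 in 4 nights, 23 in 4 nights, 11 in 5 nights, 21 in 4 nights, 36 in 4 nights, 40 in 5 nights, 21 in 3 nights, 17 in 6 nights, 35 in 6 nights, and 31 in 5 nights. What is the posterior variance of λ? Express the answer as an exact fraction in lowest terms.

76/1089

Total count: 5 + 3 + 2 + 7 + 7 + 4 + 7 + 7 = 42.
Total exposure: 8 nights.
After the first batch: Gamma(11 + 42, 12 + 8) = Gamma(53, 20).
Total count: 16 + 23 + 11 + 21 + 36 + 40 + 21 + 17 + 35 + 31 = 251.
Total exposure: 4 + 4 + 5 + 4 + 4 + 5 + 3 + 6 + 6 + 5 = 46 nights.
After the second batch: Gamma(53 + 251, 20 + 46) = Gamma(304, 66).
Posterior variance = α'/β'² = 304/4356 = 76/1089.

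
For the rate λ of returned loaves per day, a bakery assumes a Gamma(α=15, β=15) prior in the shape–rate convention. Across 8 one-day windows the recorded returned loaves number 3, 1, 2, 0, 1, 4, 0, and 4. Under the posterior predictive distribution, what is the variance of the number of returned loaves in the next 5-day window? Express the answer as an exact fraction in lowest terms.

Total count: 3 + 1 + 2 + 0 + 1 + 4 + 0 + 4 = 15.
Total exposure: 8 days.
Posterior: α' = 15 + 15 = 30, β' = 15 + 8 = 23.
The posterior predictive for a window of length T is Negative Binomial with variance T·α'·(β'+T)/β'² = 5·30·28/529 = 4200/529.

4200/529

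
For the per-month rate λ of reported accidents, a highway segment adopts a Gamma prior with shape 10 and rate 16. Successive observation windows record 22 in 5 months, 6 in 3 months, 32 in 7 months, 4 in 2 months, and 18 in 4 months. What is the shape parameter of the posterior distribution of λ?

92

Total count: 22 + 6 + 32 + 4 + 18 = 82.
Total exposure: 5 + 3 + 7 + 2 + 4 = 21 months.
By Gamma–Poisson conjugacy, the posterior is Gamma(α + Σx, β + Σt) = Gamma(10 + 82, 16 + 21) = Gamma(92, 37).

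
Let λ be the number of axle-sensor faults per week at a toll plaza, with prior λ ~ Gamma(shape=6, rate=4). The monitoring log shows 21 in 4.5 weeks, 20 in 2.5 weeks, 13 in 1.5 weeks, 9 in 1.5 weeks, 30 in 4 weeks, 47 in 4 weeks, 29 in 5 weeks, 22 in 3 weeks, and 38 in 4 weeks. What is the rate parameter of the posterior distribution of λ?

Total count: 21 + 20 + 13 + 9 + 30 + 47 + 29 + 22 + 38 = 229.
Total exposure: 4.5 + 2.5 + 1.5 + 1.5 + 4 + 4 + 5 + 3 + 4 = 30 weeks.
By Gamma–Poisson conjugacy, the posterior is Gamma(α + Σx, β + Σt) = Gamma(6 + 229, 4 + 30) = Gamma(235, 34).

34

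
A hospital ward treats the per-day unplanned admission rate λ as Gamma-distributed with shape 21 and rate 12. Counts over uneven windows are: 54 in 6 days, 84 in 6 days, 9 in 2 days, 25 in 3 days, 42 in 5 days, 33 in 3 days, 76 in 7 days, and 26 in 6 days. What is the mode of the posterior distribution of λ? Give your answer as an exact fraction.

369/50

Total count: 54 + 84 + 9 + 25 + 42 + 33 + 76 + 26 = 349.
Total exposure: 6 + 6 + 2 + 3 + 5 + 3 + 7 + 6 = 38 days.
The Gamma prior is conjugate for the Poisson rate, so λ | data ~ Gamma(21+349, 12+38) = Gamma(370, 50).
Posterior mode = (α'−1)/β' = 369/50.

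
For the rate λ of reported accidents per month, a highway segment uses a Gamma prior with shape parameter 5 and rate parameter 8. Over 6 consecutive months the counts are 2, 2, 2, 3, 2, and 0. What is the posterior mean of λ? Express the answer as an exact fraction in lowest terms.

8/7

Total count: 2 + 2 + 2 + 3 + 2 + 0 = 11.
Total exposure: 6 months.
Conjugate update: add total count to the shape and total exposure to the rate, giving Gamma(16, 14).
Posterior mean = α'/β' = 16/14 = 8/7.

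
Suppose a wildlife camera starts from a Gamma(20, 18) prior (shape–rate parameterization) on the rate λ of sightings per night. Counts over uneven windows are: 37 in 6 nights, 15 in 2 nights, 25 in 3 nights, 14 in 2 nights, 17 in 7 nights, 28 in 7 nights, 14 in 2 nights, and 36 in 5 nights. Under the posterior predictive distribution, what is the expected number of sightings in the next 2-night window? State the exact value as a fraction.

103/13

Total count: 37 + 15 + 25 + 14 + 17 + 28 + 14 + 36 = 186.
Total exposure: 6 + 2 + 3 + 2 + 7 + 7 + 2 + 5 = 34 nights.
Posterior: α' = 20 + 186 = 206, β' = 18 + 34 = 52.
Predictive mean over a 2-night window = T·E[λ|data] = 2·206/52 = 103/13.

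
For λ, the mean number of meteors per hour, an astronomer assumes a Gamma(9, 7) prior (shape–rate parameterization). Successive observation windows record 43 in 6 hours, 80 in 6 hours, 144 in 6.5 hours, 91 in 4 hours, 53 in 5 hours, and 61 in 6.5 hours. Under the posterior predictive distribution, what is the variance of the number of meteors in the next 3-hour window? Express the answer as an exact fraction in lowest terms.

Total count: 43 + 80 + 144 + 91 + 53 + 61 = 472.
Total exposure: 6 + 6 + 6.5 + 4 + 5 + 6.5 = 34 hours.
The Gamma prior is conjugate for the Poisson rate, so λ | data ~ Gamma(9+472, 7+34) = Gamma(481, 41).
The posterior predictive for a window of length T is Negative Binomial with variance T·α'·(β'+T)/β'² = 3·481·44/1681 = 63492/1681.

63492/1681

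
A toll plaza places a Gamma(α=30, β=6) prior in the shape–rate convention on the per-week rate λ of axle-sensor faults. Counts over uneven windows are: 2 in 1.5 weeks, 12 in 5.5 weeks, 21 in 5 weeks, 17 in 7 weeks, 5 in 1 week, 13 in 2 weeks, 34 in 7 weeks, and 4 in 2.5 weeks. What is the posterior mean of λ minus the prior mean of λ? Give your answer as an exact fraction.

-33/25

Total count: 2 + 12 + 21 + 17 + 5 + 13 + 34 + 4 = 108.
Total exposure: 1.5 + 5.5 + 5 + 7 + 1 + 2 + 7 + 2.5 = 31.5 weeks.
Conjugate update: add total count to the shape and total exposure to the rate, giving Gamma(138, 75/2).
Posterior mean = 138/(75/2) = 92/25; prior mean = 30/6 = 5. Difference = 92/25 − 5 = -33/25.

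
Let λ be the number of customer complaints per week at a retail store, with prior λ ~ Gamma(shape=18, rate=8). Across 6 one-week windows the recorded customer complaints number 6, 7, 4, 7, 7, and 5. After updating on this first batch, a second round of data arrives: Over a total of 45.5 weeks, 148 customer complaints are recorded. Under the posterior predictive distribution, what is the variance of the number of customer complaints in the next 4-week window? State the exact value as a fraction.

Total count: 6 + 7 + 4 + 7 + 7 + 5 = 36.
Total exposure: 6 weeks.
After the first batch: Gamma(18 + 36, 8 + 6) = Gamma(54, 14).
Total count 148 over total exposure 45.5 weeks.
After the second batch: Gamma(54 + 148, 14 + 45.5) = Gamma(202, 119/2).
The posterior predictive for a window of length T is Negative Binomial with variance T·α'·(β'+T)/β'² = 4·202·(127/2)/(14161/4) = 205232/14161.

205232/14161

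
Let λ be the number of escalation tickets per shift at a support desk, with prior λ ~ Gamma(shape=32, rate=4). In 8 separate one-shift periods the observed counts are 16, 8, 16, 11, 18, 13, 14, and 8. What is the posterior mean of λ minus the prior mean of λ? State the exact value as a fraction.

Total count: 16 + 8 + 16 + 11 + 18 + 13 + 14 + 8 = 104.
Total exposure: 8 shifts.
The Gamma prior is conjugate for the Poisson rate, so λ | data ~ Gamma(32+104, 4+8) = Gamma(136, 12).
Posterior mean = 136/12 = 34/3; prior mean = 32/4 = 8. Difference = 34/3 − 8 = 10/3.

10/3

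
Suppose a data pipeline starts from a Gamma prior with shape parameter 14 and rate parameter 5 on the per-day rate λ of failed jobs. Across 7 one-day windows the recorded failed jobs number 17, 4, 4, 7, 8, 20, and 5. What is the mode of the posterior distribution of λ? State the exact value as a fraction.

Total count: 17 + 4 + 4 + 7 + 8 + 20 + 5 = 65.
Total exposure: 7 days.
Posterior: α' = 14 + 65 = 79, β' = 5 + 7 = 12.
Posterior mode = (α'−1)/β' = 78/12 = 13/2.

13/2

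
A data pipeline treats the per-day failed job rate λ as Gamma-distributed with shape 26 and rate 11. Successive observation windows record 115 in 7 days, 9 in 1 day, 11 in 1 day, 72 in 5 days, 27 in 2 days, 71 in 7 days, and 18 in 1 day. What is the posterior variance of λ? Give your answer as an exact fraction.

349/1225

Total count: 115 + 9 + 11 + 72 + 27 + 71 + 18 = 323.
Total exposure: 7 + 1 + 1 + 5 + 2 + 7 + 1 = 24 days.
Posterior: α' = 26 + 323 = 349, β' = 11 + 24 = 35.
Posterior variance = α'/β'² = 349/1225.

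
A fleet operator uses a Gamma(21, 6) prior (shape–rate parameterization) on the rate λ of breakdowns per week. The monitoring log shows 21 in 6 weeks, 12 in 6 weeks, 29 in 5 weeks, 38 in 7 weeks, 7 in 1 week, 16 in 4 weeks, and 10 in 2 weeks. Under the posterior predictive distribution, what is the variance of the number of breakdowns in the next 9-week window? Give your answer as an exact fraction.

Total count: 21 + 12 + 29 + 38 + 7 + 16 + 10 = 133.
Total exposure: 6 + 6 + 5 + 7 + 1 + 4 + 2 = 31 weeks.
Posterior: α' = 21 + 133 = 154, β' = 6 + 31 = 37.
The posterior predictive for a window of length T is Negative Binomial with variance T·α'·(β'+T)/β'² = 9·154·46/1369 = 63756/1369.

63756/1369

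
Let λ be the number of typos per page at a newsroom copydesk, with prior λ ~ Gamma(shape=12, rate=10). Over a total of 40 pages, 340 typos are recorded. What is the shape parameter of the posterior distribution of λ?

352

Total count 340 over total exposure 40 pages.
Gamma(α, β) with Poisson data over total exposure Σt gives posterior Gamma(α+Σx, β+Σt) = Gamma(352, 50).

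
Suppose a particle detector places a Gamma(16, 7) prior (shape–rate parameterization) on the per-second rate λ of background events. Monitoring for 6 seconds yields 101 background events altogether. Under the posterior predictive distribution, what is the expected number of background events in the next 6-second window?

54

Total count 101 over total exposure 6 seconds.
Conjugate update: add total count to the shape and total exposure to the rate, giving Gamma(117, 13).
Predictive mean over a 6-second window = T·E[λ|data] = 6·117/13 = 54.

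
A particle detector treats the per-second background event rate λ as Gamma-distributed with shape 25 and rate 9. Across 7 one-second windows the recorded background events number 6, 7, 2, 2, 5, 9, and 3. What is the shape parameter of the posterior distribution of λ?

Total count: 6 + 7 + 2 + 2 + 5 + 9 + 3 = 34.
Total exposure: 7 seconds.
Conjugate update: add total count to the shape and total exposure to the rate, giving Gamma(59, 16).

59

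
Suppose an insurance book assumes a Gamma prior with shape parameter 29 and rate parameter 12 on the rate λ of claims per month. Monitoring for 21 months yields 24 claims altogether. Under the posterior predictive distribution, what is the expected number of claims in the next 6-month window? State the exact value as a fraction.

Total count 24 over total exposure 21 months.
By Gamma–Poisson conjugacy, the posterior is Gamma(α + Σx, β + Σt) = Gamma(29 + 24, 12 + 21) = Gamma(53, 33).
Predictive mean over a 6-month window = T·E[λ|data] = 6·53/33 = 106/11.

106/11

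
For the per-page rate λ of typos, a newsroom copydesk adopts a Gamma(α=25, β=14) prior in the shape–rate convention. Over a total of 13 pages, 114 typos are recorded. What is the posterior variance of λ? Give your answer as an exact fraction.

Total count 114 over total exposure 13 pages.
Gamma(α, β) with Poisson data over total exposure Σt gives posterior Gamma(α+Σx, β+Σt) = Gamma(139, 27).
Posterior variance = α'/β'² = 139/729.

139/729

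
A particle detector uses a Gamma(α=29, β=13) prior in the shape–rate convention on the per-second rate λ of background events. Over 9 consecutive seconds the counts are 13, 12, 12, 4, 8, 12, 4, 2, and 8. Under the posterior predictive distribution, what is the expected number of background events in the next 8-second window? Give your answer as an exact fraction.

416/11

Total count: 13 + 12 + 12 + 4 + 8 + 12 + 4 + 2 + 8 = 75.
Total exposure: 9 seconds.
By Gamma–Poisson conjugacy, the posterior is Gamma(α + Σx, β + Σt) = Gamma(29 + 75, 13 + 9) = Gamma(104, 22).
Predictive mean over an 8-second window = T·E[λ|data] = 8·104/22 = 416/11.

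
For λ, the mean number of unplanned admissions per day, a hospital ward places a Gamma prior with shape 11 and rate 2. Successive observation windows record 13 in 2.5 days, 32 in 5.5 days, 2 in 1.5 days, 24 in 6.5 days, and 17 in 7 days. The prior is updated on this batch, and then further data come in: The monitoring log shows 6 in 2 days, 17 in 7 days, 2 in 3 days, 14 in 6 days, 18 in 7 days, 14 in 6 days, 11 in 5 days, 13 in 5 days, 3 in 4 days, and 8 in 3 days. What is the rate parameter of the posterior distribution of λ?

Total count: 13 + 32 + 2 + 24 + 17 = 88.
Total exposure: 2.5 + 5.5 + 1.5 + 6.5 + 7 = 23 days.
After the first batch: Gamma(11 + 88, 2 + 23) = Gamma(99, 25).
Total count: 6 + 17 + 2 + 14 + 18 + 14 + 11 + 13 + 3 + 8 = 106.
Total exposure: 2 + 7 + 3 + 6 + 7 + 6 + 5 + 5 + 4 + 3 = 48 days.
After the second batch: Gamma(99 + 106, 25 + 48) = Gamma(205, 73).

73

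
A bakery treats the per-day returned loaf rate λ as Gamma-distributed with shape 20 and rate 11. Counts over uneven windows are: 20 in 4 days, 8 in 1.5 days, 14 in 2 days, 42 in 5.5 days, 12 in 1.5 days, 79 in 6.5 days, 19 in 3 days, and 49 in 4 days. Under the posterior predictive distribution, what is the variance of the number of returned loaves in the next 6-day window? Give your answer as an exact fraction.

7890/169

Total count: 20 + 8 + 14 + 42 + 12 + 79 + 19 + 49 = 243.
Total exposure: 4 + 1.5 + 2 + 5.5 + 1.5 + 6.5 + 3 + 4 = 28 days.
By Gamma–Poisson conjugacy, the posterior is Gamma(α + Σx, β + Σt) = Gamma(20 + 243, 11 + 28) = Gamma(263, 39).
The posterior predictive for a window of length T is Negative Binomial with variance T·α'·(β'+T)/β'² = 6·263·45/1521 = 7890/169.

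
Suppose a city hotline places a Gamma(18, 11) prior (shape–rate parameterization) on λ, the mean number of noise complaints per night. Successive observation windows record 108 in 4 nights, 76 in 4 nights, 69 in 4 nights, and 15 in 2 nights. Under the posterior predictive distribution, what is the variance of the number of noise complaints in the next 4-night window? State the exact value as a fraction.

Total count: 108 + 76 + 69 + 15 = 268.
Total exposure: 4 + 4 + 4 + 2 = 14 nights.
Posterior: α' = 18 + 268 = 286, β' = 11 + 14 = 25.
The posterior predictive for a window of length T is Negative Binomial with variance T·α'·(β'+T)/β'² = 4·286·29/625 = 33176/625.

33176/625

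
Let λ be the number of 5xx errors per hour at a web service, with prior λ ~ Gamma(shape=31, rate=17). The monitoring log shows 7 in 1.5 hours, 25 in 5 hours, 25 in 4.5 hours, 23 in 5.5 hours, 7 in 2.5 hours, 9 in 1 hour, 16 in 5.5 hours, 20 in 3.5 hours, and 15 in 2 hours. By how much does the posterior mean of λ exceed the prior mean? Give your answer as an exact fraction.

Total count: 7 + 25 + 25 + 23 + 7 + 9 + 16 + 20 + 15 = 147.
Total exposure: 1.5 + 5 + 4.5 + 5.5 + 2.5 + 1 + 5.5 + 3.5 + 2 = 31 hours.
Gamma(α, β) with Poisson data over total exposure Σt gives posterior Gamma(α+Σx, β+Σt) = Gamma(178, 48).
Posterior mean = 178/48 = 89/24; prior mean = 31/17 = 31/17. Difference = 89/24 − 31/17 = 769/408.

769/408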